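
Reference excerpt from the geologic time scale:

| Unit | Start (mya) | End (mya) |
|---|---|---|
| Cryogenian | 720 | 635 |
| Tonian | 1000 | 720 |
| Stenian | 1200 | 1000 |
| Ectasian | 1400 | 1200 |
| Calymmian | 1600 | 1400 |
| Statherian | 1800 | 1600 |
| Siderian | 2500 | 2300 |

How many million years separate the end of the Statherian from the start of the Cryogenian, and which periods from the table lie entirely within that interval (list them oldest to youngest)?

880 million years; Calymmian, Ectasian, Stenian, Tonian

End of Statherian = 1600 Ma; start of Cryogenian = 720 Ma.
Gap = 1600 − 720 = 880 Myr.
Periods wholly inside 1600–720 Ma: Calymmian (1600–1400), Ectasian (1400–1200), Stenian (1200–1000), Tonian (1000–720).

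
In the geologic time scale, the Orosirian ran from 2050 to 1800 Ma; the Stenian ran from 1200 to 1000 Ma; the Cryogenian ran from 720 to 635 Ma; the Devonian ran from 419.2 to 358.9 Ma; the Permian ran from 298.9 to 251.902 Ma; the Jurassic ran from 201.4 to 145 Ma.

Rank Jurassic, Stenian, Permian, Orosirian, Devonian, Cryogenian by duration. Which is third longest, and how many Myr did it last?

Cryogenian, 85 million years

Durations: Jurassic 56.4; Stenian 200; Permian 46.998; Orosirian 250; Devonian 60.3; Cryogenian 85 Myr.
Sorted longest-first: Orosirian (250), Stenian (200), Cryogenian (85), Devonian (60.3), Jurassic (56.4), Permian (46.998).
The third longest is Cryogenian at 85 Myr.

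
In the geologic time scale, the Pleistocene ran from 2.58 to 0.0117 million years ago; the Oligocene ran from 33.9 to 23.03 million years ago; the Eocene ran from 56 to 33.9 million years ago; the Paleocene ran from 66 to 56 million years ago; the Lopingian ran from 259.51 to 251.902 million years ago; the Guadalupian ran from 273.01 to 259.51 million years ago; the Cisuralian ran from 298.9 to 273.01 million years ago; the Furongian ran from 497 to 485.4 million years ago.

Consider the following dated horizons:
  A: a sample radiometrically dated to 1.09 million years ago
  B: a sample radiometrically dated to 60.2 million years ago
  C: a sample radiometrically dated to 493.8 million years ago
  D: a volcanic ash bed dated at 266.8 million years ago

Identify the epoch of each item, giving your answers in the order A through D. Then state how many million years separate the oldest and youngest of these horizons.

Match each age against the start–end ranges in the excerpt: A = 1.09 Ma → Pleistocene (2.58–0.0117); B = 60.2 Ma → Paleocene (66–56); C = 493.8 Ma → Furongian (497–485.4); D = 266.8 Ma → Guadalupian (273.01–259.51).
The largest age is 493.8 Ma and the smallest is 1.09 Ma; their difference is 492.71 Myr.

A — Pleistocene; B — Paleocene; C — Furongian; D — Guadalupian; span 492.71 million years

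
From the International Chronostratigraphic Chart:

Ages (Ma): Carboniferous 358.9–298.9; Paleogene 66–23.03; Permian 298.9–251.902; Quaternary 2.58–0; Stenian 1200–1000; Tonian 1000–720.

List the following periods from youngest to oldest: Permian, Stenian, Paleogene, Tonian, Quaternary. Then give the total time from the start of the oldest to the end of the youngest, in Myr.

Quaternary, Paleogene, Permian, Tonian, Stenian; total span 1200 Myr

Start ages (Ma): Stenian 1200, Tonian 1000, Permian 298.9, Paleogene 66, Quaternary 2.58.
Ordered youngest to oldest: Quaternary, Paleogene, Permian, Tonian, Stenian.
Span = 1200 − 0 = 1200 Myr.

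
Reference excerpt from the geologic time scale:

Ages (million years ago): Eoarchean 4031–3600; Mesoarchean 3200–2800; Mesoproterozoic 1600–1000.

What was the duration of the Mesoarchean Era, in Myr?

3200 − 2800 = 400 million years.

400 million years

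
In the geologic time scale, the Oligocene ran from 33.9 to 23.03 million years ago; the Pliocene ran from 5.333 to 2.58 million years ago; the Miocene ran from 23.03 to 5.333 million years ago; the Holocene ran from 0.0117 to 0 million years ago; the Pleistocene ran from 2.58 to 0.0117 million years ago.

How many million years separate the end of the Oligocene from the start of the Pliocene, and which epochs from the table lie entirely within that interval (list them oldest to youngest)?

The Oligocene closes at 23.03 Ma and the Pliocene opens at 5.333 Ma, so the interval is 23.03 − 5.333 = 17.697 Myr.
An epoch fits inside if it starts at or after 23.03 Ma and ends at or before 5.333 Ma; oldest first that gives Miocene.

17.697 million years; Miocene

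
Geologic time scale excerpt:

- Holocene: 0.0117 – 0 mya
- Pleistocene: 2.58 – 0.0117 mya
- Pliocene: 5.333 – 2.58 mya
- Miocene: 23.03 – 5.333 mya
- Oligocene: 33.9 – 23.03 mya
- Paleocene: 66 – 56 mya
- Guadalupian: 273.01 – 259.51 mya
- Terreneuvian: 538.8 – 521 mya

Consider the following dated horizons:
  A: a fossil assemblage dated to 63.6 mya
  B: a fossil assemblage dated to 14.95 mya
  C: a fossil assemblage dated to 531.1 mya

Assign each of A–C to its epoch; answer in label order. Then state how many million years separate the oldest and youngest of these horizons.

A: 63.6 Ma lies in 66–56 Ma, so Paleocene.
B: 14.95 Ma lies in 23.03–5.333 Ma, so Miocene.
C: 531.1 Ma lies in 538.8–521 Ma, so Terreneuvian.
Oldest = 531.1 Ma, youngest = 14.95 Ma → span 516.15 Myr.

A — Paleocene; B — Miocene; C — Terreneuvian; span 516.15 million years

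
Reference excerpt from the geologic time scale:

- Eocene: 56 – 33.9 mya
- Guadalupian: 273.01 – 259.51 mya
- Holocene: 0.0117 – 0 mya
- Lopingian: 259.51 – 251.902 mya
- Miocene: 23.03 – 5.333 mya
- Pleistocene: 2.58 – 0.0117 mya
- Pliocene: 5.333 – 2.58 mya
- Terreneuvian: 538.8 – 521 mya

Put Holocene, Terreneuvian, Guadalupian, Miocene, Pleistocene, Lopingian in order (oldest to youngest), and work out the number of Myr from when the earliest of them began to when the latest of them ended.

Terreneuvian → Guadalupian → Lopingian → Miocene → Pleistocene → Holocene; total span 538.8 Myr

Start ages (Ma): Terreneuvian 538.8, Guadalupian 273.01, Lopingian 259.51, Miocene 23.03, Pleistocene 2.58, Holocene 0.0117.
Ordered oldest to youngest: Terreneuvian, Guadalupian, Lopingian, Miocene, Pleistocene, Holocene.
Span = 538.8 − 0 = 538.8 Myr.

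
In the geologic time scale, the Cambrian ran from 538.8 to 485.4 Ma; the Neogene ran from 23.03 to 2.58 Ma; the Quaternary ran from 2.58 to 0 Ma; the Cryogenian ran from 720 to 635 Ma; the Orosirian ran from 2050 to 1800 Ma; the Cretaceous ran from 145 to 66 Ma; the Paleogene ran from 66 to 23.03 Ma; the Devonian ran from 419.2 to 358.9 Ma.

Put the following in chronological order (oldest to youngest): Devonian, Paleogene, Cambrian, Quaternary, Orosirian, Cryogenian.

Sorting by start age (descending Ma, since larger Ma = older): Orosirian began 2050, Cryogenian began 720, Cambrian began 538.8, Devonian began 419.2, Paleogene began 66, Quaternary began 2.58.

Orosirian, then Cryogenian, then Cambrian, then Devonian, then Paleogene, then Quaternary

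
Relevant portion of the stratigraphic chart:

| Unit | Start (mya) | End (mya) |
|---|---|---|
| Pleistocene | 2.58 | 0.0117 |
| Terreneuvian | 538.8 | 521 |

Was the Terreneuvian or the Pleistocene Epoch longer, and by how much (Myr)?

Terreneuvian, by 15.2317 million years

Terreneuvian: 538.8 − 521 = 17.8 Myr.
Pleistocene: 2.58 − 0.0117 = 2.5683 Myr.
Difference: 17.8 − 2.5683 = 15.2317 Myr, so the Terreneuvian was longer.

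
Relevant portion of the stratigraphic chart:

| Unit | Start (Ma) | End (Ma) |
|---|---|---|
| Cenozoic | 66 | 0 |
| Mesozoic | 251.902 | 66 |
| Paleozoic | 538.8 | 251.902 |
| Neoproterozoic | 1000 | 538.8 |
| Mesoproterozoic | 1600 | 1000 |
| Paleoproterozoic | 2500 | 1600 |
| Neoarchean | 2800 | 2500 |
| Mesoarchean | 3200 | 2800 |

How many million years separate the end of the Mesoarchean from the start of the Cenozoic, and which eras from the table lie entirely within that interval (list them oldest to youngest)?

The Mesoarchean closes at 2800 Ma and the Cenozoic opens at 66 Ma, so the interval is 2800 − 66 = 2734 Myr.
An era fits inside if it starts at or after 2800 Ma and ends at or before 66 Ma; oldest first that gives Neoarchean, Paleoproterozoic, Mesoproterozoic, Neoproterozoic, Paleozoic, Mesozoic.

2734 million years; Neoarchean, Paleoproterozoic, Mesoproterozoic, Neoproterozoic, Paleozoic, Mesozoic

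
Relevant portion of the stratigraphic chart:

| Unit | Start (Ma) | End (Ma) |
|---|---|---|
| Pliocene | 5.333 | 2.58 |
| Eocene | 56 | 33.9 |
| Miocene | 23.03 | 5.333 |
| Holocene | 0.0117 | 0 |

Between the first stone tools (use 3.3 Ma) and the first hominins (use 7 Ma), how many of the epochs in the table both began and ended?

0

The older date is 7 Ma and the younger is 3.3 Ma.
No epoch both begins after 7 Ma and ends before 3.3 Ma, so the count is 0.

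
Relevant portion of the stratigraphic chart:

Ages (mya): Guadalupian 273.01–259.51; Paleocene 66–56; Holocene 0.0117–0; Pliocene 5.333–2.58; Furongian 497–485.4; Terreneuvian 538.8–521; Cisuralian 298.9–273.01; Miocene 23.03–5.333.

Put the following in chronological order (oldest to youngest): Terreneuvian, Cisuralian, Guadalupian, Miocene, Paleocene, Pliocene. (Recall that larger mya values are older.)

Read off each span (Ma): Terreneuvian 538.8–521; Cisuralian 298.9–273.01; Guadalupian 273.01–259.51; Miocene 23.03–5.333; Paleocene 66–56; Pliocene 5.333–2.58.
Larger Ma is older, so oldest→youngest is Terreneuvian, Cisuralian, Guadalupian, Paleocene, Miocene, Pliocene.

Terreneuvian, Cisuralian, Guadalupian, Paleocene, Miocene, Pliocene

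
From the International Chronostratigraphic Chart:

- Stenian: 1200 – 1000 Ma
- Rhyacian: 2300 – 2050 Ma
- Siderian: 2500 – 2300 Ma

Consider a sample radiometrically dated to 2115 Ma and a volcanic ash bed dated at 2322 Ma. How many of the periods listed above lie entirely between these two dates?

The older date is 2322 Ma and the younger is 2115 Ma.
No period both begins after 2322 Ma and ends before 2115 Ma, so the count is 0.

0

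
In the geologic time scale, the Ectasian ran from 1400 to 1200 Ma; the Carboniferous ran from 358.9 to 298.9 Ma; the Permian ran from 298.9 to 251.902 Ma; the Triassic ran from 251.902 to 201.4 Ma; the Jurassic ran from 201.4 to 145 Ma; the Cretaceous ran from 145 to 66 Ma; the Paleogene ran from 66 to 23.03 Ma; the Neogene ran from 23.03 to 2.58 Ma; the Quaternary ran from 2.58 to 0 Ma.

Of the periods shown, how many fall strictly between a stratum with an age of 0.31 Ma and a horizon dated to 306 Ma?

306 Ma sits inside the Carboniferous (358.9–298.9) and 0.31 Ma inside the Quaternary (2.58–0); neither of those is wholly between the two dates.
The listed periods lying completely between them are Permian, Triassic, Jurassic, Cretaceous, Paleogene, Neogene — 6 in all.

6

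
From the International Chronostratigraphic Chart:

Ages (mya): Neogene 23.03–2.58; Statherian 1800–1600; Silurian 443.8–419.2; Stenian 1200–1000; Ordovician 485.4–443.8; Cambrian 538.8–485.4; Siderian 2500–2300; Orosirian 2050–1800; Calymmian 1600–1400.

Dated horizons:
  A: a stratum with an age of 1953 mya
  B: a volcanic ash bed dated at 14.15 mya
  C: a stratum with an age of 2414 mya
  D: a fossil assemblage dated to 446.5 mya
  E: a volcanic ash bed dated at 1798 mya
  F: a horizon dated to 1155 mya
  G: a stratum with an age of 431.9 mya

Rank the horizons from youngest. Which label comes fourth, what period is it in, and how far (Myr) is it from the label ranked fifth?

F, in the Stenian; 643 million years to E

Smaller Ma means younger, so youngest first: B 14.15 < G 431.9 < D 446.5 < F 1155 < E 1798 < A 1953 < C 2414.
Counting 4 along gives F (1155 Ma); the excerpt puts that inside the Stenian, 1200–1000 Ma.
Next in line is E (1798 Ma), and 1798 − 1155 = 643 Myr.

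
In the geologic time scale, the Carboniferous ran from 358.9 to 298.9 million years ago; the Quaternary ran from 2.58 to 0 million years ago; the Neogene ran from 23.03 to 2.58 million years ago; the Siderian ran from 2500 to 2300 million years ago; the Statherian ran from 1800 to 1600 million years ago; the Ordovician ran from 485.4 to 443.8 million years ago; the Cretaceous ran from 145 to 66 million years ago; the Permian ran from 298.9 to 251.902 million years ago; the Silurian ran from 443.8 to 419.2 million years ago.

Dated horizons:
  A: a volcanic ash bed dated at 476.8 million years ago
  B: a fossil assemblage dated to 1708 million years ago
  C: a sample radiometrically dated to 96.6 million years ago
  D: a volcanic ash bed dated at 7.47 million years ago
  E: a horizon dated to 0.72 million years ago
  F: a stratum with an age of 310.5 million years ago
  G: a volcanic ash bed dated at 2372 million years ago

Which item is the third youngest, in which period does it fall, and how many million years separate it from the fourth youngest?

C, in the Cretaceous; 213.9 million years to F

Smaller Ma means younger, so youngest first: E 0.72 < D 7.47 < C 96.6 < F 310.5 < A 476.8 < B 1708 < G 2372.
Counting 3 along gives C (96.6 Ma); the excerpt puts that inside the Cretaceous, 145–66 Ma.
Next in line is F (310.5 Ma), and 310.5 − 96.6 = 213.9 Myr.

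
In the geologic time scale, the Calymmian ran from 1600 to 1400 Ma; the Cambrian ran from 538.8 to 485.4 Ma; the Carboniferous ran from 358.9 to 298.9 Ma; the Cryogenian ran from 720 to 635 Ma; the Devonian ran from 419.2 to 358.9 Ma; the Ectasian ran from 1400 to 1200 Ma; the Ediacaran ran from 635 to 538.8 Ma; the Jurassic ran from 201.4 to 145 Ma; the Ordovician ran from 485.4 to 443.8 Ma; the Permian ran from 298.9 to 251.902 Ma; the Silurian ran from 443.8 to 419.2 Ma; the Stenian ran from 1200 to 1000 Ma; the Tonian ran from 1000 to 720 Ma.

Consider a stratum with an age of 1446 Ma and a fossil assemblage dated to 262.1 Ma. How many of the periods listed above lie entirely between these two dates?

The older date is 1446 Ma and the younger is 262.1 Ma.
Periods with start < 1446 and end > 262.1 Ma: Ectasian (1400–1200), Stenian (1200–1000), Tonian (1000–720), Cryogenian (720–635), Ediacaran (635–538.8), Cambrian (538.8–485.4), Ordovician (485.4–443.8), Silurian (443.8–419.2), Devonian (419.2–358.9), Carboniferous (358.9–298.9).
That is 10 complete periods.

10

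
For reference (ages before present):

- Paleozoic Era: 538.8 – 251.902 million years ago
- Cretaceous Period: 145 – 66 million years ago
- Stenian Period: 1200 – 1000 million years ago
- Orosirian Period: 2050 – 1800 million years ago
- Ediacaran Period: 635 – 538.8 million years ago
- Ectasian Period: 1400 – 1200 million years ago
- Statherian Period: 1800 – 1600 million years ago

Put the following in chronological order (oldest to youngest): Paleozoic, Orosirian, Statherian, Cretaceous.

Sorting by start age (descending Ma, since larger Ma = older): Orosirian began 2050, Statherian began 1800, Paleozoic began 538.8, Cretaceous began 145.

Orosirian → Statherian → Paleozoic → Cretaceous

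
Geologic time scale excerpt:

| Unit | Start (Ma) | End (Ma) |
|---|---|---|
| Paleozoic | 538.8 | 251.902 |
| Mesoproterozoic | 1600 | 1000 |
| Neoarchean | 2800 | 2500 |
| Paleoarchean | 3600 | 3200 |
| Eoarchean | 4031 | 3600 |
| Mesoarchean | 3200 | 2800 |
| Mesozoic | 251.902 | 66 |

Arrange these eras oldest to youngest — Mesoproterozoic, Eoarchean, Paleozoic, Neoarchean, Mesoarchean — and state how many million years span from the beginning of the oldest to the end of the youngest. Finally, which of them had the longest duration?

Eoarchean → Mesoarchean → Neoarchean → Mesoproterozoic → Paleozoic; total span 3779.098 Myr; longest is Mesoproterozoic

Start ages (Ma): Eoarchean 4031, Mesoarchean 3200, Neoarchean 2800, Mesoproterozoic 1600, Paleozoic 538.8.
Ordered oldest to youngest: Eoarchean, Mesoarchean, Neoarchean, Mesoproterozoic, Paleozoic.
Span = 4031 − 251.902 = 3779.098 Myr.
Durations: Neoarchean 300, Mesoarchean 400, Paleozoic 286.898, Mesoproterozoic 600, Eoarchean 431 → longest is Mesoproterozoic (600 Myr).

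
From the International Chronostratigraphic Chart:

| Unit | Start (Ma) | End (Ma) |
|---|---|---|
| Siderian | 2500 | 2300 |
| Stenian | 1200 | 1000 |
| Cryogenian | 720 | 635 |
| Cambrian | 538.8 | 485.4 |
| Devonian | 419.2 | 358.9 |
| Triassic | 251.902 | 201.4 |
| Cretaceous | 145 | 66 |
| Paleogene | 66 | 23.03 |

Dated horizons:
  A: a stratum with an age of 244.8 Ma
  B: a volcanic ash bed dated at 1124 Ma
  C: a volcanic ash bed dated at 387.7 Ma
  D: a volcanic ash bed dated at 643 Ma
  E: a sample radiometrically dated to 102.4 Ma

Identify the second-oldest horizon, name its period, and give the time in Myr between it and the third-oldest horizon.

Larger Ma means older, so oldest first: B 1124 > D 643 > C 387.7 > A 244.8 > E 102.4.
Counting 2 along gives D (643 Ma); the excerpt puts that inside the Cryogenian, 720–635 Ma.
Next in line is C (387.7 Ma), and 643 − 387.7 = 255.3 Myr.

D, in the Cryogenian; 255.3 million years to C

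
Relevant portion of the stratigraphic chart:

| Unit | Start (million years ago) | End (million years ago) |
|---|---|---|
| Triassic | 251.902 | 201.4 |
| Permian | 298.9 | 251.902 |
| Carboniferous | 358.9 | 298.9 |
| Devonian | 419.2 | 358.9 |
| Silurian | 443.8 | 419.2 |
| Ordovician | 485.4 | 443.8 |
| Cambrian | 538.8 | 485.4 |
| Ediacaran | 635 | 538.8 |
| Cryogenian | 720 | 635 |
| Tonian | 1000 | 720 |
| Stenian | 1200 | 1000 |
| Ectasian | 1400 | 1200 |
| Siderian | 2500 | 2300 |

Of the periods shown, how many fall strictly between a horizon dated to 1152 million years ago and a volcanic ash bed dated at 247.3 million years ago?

9

1152 Ma sits inside the Stenian (1200–1000) and 247.3 Ma inside the Triassic (251.902–201.4); neither of those is wholly between the two dates.
The listed periods lying completely between them are Tonian, Cryogenian, Ediacaran, Cambrian, Ordovician, Silurian, Devonian, Carboniferous, Permian — 9 in all.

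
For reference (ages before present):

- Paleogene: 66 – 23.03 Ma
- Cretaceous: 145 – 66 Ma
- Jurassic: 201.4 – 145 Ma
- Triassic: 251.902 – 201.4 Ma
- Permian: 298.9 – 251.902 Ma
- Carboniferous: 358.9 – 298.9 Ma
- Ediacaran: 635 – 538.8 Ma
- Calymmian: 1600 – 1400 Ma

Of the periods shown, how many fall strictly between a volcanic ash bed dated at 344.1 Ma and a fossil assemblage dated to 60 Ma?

4

344.1 Ma sits inside the Carboniferous (358.9–298.9) and 60 Ma inside the Paleogene (66–23.03); neither of those is wholly between the two dates.
The listed periods lying completely between them are Permian, Triassic, Jurassic, Cretaceous — 4 in all.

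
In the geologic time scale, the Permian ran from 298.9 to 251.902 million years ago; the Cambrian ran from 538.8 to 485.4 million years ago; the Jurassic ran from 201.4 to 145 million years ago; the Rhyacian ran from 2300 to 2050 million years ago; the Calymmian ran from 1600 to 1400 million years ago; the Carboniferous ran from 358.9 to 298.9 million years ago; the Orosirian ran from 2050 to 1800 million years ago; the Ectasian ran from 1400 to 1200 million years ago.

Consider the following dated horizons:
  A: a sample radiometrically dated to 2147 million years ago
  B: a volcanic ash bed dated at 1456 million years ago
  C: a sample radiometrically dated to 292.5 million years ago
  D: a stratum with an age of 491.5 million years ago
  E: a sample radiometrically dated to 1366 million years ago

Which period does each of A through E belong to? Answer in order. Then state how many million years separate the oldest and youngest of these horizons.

Match each age against the start–end ranges in the excerpt: A = 2147 Ma → Rhyacian (2300–2050); B = 1456 Ma → Calymmian (1600–1400); C = 292.5 Ma → Permian (298.9–251.902); D = 491.5 Ma → Cambrian (538.8–485.4); E = 1366 Ma → Ectasian (1400–1200).
The largest age is 2147 Ma and the smallest is 292.5 Ma; their difference is 1854.5 Myr.

A — Rhyacian; B — Calymmian; C — Permian; D — Cambrian; E — Ectasian; span 1854.5 million years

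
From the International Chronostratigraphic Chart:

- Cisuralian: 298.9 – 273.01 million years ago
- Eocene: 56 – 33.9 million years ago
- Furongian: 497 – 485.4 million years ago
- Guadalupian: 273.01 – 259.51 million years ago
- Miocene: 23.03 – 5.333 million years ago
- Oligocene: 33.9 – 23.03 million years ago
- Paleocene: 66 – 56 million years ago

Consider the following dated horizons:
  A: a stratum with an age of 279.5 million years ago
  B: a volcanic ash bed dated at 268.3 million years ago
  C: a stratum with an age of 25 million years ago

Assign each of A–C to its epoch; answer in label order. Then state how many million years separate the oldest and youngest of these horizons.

Match each age against the start–end ranges in the excerpt: A = 279.5 Ma → Cisuralian (298.9–273.01); B = 268.3 Ma → Guadalupian (273.01–259.51); C = 25 Ma → Oligocene (33.9–23.03).
The largest age is 279.5 Ma and the smallest is 25 Ma; their difference is 254.5 Myr.

A — Cisuralian; B — Guadalupian; C — Oligocene; span 254.5 million years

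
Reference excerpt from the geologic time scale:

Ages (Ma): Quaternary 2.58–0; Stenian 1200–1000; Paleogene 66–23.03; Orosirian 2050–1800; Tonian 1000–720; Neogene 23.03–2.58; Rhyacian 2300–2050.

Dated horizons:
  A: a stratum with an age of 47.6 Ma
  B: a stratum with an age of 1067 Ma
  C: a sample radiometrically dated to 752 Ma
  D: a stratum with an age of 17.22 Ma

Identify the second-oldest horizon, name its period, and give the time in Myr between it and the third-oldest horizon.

Larger Ma means older, so oldest first: B 1067 > C 752 > A 47.6 > D 17.22.
Counting 2 along gives C (752 Ma); the excerpt puts that inside the Tonian, 1000–720 Ma.
Next in line is A (47.6 Ma), and 752 − 47.6 = 704.4 Myr.

C, in the Tonian; 704.4 million years to A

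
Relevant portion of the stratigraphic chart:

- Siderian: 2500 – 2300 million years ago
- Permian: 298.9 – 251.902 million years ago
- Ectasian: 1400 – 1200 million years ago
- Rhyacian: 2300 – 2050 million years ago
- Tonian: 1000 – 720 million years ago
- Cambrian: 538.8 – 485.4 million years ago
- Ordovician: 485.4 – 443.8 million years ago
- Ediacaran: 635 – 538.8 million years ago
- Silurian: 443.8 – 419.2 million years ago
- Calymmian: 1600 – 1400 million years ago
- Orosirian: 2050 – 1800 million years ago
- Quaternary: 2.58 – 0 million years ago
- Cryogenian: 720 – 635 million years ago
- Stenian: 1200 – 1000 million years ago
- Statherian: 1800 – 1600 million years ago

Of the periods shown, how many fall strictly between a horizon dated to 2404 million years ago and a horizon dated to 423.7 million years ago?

The older date is 2404 Ma and the younger is 423.7 Ma.
Periods with start < 2404 and end > 423.7 Ma: Rhyacian (2300–2050), Orosirian (2050–1800), Statherian (1800–1600), Calymmian (1600–1400), Ectasian (1400–1200), Stenian (1200–1000), Tonian (1000–720), Cryogenian (720–635), Ediacaran (635–538.8), Cambrian (538.8–485.4), Ordovician (485.4–443.8).
That is 11 complete periods.

11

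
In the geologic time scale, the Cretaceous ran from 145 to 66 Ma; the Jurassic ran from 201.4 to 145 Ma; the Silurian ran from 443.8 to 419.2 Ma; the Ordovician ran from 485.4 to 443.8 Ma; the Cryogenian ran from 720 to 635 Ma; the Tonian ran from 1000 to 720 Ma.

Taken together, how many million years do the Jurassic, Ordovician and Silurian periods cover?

Each duration: Jurassic = 56.4; Ordovician = 41.6; Silurian = 24.6.
Sum: 56.4 + 41.6 + 24.6 = 122.6 Myr.

122.6 million years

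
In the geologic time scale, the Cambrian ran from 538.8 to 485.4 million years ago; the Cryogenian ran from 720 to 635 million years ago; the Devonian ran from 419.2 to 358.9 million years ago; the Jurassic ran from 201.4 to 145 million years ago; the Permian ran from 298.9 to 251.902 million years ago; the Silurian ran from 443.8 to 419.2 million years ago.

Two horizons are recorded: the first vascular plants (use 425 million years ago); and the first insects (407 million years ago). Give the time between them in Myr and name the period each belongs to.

18 million years apart; the first in the Silurian, the second in the Devonian

Elapsed time: 425 − 407 = 18 Myr.
425 Ma lies within 443.8–419.2 Ma: Silurian.
407 Ma lies within 419.2–358.9 Ma: Devonian.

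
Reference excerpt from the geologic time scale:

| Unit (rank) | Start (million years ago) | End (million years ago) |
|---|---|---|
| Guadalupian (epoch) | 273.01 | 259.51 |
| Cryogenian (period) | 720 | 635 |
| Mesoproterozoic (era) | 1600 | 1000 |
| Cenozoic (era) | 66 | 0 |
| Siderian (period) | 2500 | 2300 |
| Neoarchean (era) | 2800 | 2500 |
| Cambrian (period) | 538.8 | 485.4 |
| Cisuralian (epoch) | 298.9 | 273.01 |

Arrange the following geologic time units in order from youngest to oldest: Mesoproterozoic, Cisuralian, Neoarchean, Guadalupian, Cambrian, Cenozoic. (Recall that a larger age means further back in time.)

Sorting by start age (ascending Ma, since larger Ma = older): Cenozoic began 66, Guadalupian began 273.01, Cisuralian began 298.9, Cambrian began 538.8, Mesoproterozoic began 1600, Neoarchean began 2800.

Cenozoic, Guadalupian, Cisuralian, Cambrian, Mesoproterozoic, Neoarchean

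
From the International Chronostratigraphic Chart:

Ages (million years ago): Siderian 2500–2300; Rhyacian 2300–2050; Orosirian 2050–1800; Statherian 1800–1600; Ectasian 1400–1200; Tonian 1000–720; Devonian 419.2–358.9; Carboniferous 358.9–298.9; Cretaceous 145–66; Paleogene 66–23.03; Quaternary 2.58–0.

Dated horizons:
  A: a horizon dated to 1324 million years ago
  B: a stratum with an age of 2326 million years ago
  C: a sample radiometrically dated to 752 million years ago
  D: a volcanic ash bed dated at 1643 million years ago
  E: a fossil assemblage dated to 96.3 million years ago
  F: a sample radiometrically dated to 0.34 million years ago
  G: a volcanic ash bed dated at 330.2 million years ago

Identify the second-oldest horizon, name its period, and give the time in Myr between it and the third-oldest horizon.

Larger Ma means older, so oldest first: B 2326 > D 1643 > A 1324 > C 752 > G 330.2 > E 96.3 > F 0.34.
Counting 2 along gives D (1643 Ma); the excerpt puts that inside the Statherian, 1800–1600 Ma.
Next in line is A (1324 Ma), and 1643 − 1324 = 319 Myr.

D, in the Statherian; 319 million years to A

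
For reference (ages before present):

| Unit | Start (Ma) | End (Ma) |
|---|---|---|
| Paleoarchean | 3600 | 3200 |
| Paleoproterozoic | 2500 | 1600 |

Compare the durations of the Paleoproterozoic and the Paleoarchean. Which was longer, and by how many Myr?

Paleoproterozoic, by 500 million years

Paleoproterozoic: 2500 − 1600 = 900 Myr.
Paleoarchean: 3600 − 3200 = 400 Myr.
Difference: 900 − 400 = 500 Myr, so the Paleoproterozoic was longer.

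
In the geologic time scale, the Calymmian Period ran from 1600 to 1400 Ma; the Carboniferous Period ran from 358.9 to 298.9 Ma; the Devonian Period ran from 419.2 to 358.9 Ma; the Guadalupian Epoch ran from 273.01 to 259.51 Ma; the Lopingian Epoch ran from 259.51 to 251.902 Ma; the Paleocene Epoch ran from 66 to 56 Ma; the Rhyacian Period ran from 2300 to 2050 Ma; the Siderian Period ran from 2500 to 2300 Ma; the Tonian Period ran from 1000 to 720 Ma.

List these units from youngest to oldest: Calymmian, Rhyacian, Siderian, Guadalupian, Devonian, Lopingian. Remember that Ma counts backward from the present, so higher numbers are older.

The oldest of these is Siderian (starts 2500 Ma) and the youngest is Lopingian (ends 251.902 Ma).
In between, by decreasing start age: Rhyacian (2300), Calymmian (1600), Devonian (419.2), Guadalupian (273.01).
Listing youngest first means reversing that sequence.

Lopingian, then Guadalupian, then Devonian, then Calymmian, then Rhyacian, then Siderian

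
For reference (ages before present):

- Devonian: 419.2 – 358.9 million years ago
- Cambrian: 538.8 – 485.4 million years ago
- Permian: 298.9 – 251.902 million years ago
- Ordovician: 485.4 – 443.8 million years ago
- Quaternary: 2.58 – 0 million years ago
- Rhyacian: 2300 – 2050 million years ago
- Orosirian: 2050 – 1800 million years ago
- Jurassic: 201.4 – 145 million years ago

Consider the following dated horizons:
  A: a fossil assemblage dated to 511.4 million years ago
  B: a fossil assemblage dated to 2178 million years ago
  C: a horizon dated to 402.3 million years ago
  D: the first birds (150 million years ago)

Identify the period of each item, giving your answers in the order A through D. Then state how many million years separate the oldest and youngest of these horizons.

A: 511.4 Ma lies in 538.8–485.4 Ma, so Cambrian.
B: 2178 Ma lies in 2300–2050 Ma, so Rhyacian.
C: 402.3 Ma lies in 419.2–358.9 Ma, so Devonian.
D: 150 Ma lies in 201.4–145 Ma, so Jurassic.
Oldest = 2178 Ma, youngest = 150 Ma → span 2028 Myr.

A — Cambrian; B — Rhyacian; C — Devonian; D — Jurassic; span 2028 million years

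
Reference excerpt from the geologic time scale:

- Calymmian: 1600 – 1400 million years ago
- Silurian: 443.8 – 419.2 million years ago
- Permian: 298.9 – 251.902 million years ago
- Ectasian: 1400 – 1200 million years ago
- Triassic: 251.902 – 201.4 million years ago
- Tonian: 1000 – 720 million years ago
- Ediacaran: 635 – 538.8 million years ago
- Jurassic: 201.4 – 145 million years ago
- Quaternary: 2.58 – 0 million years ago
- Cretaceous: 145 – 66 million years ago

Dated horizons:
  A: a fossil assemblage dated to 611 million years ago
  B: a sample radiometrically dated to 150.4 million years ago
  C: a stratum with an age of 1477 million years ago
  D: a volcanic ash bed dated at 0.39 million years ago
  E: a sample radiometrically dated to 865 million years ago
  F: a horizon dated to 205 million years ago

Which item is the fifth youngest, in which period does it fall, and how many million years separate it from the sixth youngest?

E, in the Tonian; 612 million years to C

Sorted youngest-first by Ma: D (0.39), B (150.4), F (205), A (611), E (865), C (1477).
The fifth youngest is E at 865 Ma, which lies in 1000–720 Ma: the Tonian.
The sixth youngest is C at 1477 Ma; separation = |865 − 1477| = 612 Myr.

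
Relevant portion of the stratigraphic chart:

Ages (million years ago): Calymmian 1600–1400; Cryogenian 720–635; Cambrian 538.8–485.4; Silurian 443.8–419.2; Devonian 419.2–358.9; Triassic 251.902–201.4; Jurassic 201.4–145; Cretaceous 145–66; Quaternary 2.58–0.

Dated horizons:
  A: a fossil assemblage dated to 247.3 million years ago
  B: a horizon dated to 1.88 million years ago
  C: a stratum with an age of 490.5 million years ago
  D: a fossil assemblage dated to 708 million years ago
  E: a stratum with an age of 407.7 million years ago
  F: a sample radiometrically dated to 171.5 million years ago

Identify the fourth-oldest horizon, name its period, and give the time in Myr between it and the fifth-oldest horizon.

Sorted oldest-first by Ma: D (708), C (490.5), E (407.7), A (247.3), F (171.5), B (1.88).
The fourth oldest is A at 247.3 Ma, which lies in 251.902–201.4 Ma: the Triassic.
The fifth oldest is F at 171.5 Ma; separation = |247.3 − 171.5| = 75.8 Myr.

A, in the Triassic; 75.8 million years to F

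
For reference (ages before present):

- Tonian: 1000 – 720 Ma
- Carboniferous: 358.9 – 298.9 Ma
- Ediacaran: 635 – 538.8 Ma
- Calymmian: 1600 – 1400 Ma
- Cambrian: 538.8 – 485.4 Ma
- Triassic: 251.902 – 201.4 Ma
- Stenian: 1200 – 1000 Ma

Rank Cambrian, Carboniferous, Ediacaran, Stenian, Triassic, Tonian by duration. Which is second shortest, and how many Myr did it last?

Cambrian, 53.4 million years

Durations: Cambrian 53.4; Carboniferous 60; Ediacaran 96.2; Stenian 200; Triassic 50.502; Tonian 280 Myr.
Sorted shortest-first: Triassic (50.502), Cambrian (53.4), Carboniferous (60), Ediacaran (96.2), Stenian (200), Tonian (280).
The second shortest is Cambrian at 53.4 Myr.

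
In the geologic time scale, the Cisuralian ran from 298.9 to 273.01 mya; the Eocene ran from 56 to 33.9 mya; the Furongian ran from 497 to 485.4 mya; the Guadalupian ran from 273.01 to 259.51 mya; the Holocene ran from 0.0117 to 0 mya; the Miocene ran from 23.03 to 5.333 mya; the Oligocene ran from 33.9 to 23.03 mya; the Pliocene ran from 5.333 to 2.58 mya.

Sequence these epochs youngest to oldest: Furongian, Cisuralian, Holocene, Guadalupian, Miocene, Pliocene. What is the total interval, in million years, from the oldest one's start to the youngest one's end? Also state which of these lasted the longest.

Holocene → Pliocene → Miocene → Guadalupian → Cisuralian → Furongian; total span 497 Myr; longest is Cisuralian

Start ages (Ma): Furongian 497, Cisuralian 298.9, Guadalupian 273.01, Miocene 23.03, Pliocene 5.333, Holocene 0.0117.
Ordered youngest to oldest: Holocene, Pliocene, Miocene, Guadalupian, Cisuralian, Furongian.
Span = 497 − 0 = 497 Myr.
Durations: Guadalupian 13.5, Pliocene 2.753, Holocene 0.0117, Miocene 17.697, Furongian 11.6, Cisuralian 25.89 → longest is Cisuralian (25.89 Myr).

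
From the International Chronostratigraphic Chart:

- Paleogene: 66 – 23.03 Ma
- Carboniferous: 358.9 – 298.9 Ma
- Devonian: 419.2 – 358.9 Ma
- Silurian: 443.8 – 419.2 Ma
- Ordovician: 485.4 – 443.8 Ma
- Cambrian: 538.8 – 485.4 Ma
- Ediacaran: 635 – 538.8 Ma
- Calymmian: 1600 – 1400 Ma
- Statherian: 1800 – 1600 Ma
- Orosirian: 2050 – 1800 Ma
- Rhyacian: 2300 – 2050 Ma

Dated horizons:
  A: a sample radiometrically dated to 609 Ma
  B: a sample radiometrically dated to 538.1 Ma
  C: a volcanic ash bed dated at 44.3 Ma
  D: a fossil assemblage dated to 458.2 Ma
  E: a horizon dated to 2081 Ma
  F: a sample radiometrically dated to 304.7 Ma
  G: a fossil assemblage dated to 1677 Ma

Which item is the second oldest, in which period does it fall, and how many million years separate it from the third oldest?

Sorted oldest-first by Ma: E (2081), G (1677), A (609), B (538.1), D (458.2), F (304.7), C (44.3).
The second oldest is G at 1677 Ma, which lies in 1800–1600 Ma: the Statherian.
The third oldest is A at 609 Ma; separation = |1677 − 609| = 1068 Myr.

G, in the Statherian; 1068 million years to A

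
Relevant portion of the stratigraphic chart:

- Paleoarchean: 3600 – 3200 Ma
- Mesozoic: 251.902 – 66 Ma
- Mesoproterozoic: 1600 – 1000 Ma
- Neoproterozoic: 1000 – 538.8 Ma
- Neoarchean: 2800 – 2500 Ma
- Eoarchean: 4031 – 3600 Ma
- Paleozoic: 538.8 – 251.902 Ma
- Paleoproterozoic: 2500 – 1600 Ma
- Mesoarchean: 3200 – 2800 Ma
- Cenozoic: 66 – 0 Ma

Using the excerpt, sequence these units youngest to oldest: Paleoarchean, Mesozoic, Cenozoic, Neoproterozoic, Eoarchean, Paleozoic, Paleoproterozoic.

The oldest of these is Eoarchean (starts 4031 Ma) and the youngest is Cenozoic (ends 0 Ma).
In between, by decreasing start age: Paleoarchean (3600), Paleoproterozoic (2500), Neoproterozoic (1000), Paleozoic (538.8), Mesozoic (251.902).
Listing youngest first means reversing that sequence.

Cenozoic → Mesozoic → Paleozoic → Neoproterozoic → Paleoproterozoic → Paleoarchean → Eoarchean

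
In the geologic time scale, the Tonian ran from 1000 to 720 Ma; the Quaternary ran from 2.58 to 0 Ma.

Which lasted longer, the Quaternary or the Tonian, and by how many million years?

Tonian, by 277.42 million years

Quaternary: 2.58 − 0 = 2.58 Myr.
Tonian: 1000 − 720 = 280 Myr.
Difference: 280 − 2.58 = 277.42 Myr, so the Tonian was longer.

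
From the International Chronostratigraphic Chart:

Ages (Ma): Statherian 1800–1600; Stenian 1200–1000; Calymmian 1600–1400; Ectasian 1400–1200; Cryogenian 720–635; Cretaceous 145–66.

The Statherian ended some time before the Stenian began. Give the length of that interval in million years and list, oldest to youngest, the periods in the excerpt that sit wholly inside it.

End of Statherian = 1600 Ma; start of Stenian = 1200 Ma.
Gap = 1600 − 1200 = 400 Myr.
Periods wholly inside 1600–1200 Ma: Calymmian (1600–1400), Ectasian (1400–1200).

400 million years; Calymmian, Ectasian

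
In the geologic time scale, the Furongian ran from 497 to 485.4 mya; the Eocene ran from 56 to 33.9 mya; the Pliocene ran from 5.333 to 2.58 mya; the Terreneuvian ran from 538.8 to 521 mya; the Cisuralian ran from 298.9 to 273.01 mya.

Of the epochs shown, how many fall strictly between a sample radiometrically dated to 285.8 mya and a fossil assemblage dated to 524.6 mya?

1

The older date is 524.6 Ma and the younger is 285.8 Ma.
Epochs with start < 524.6 and end > 285.8 Ma: Furongian (497–485.4).
That is 1 complete epoch.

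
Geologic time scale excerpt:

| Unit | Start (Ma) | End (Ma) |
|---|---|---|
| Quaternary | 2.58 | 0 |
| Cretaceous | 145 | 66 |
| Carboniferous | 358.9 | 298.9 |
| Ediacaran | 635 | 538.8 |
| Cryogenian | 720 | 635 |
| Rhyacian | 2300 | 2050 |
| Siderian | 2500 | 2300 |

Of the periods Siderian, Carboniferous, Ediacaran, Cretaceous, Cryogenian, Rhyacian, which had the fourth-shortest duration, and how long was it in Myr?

Durations: Siderian 200; Carboniferous 60; Ediacaran 96.2; Cretaceous 79; Cryogenian 85; Rhyacian 250 Myr.
Sorted shortest-first: Carboniferous (60), Cretaceous (79), Cryogenian (85), Ediacaran (96.2), Siderian (200), Rhyacian (250).
The fourth shortest is Ediacaran at 96.2 Myr.

Ediacaran, 96.2 million years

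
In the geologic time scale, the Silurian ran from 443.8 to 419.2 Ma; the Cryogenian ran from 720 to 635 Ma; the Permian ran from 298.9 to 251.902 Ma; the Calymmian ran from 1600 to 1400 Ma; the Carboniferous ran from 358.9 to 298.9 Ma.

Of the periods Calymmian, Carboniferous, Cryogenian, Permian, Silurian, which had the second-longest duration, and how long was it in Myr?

Cryogenian, 85 million years

Start − end for each: Calymmian 1600 − 1400 = 200; Carboniferous 358.9 − 298.9 = 60; Cryogenian 720 − 635 = 85; Permian 298.9 − 251.902 = 46.998; Silurian 443.8 − 419.2 = 24.6.
Ranking these from longest: Calymmian > Cryogenian > Carboniferous > Permian > Silurian.
Position 2 in that ranking is Cryogenian, which lasted 85 Myr.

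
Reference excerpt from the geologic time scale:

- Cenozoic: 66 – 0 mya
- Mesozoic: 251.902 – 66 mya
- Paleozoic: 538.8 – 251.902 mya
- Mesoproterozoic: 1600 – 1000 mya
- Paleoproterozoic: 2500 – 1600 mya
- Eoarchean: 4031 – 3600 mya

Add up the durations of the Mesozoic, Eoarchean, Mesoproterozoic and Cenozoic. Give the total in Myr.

Duration is start − end for each: (251.902 − 66) + (4031 − 3600) + (1600 − 1000) + (66 − 0).
That is 185.902 + 431 + 600 + 66, which totals 1282.902 million years.

1282.902 million years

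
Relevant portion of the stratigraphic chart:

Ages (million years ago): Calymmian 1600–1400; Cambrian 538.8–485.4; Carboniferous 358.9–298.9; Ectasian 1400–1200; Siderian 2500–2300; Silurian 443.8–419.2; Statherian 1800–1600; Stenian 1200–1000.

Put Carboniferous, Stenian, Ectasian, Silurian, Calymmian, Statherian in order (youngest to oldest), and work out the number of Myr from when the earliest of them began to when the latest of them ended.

Carboniferous, Silurian, Stenian, Ectasian, Calymmian, Statherian; total span 1501.1 Myr

From the excerpt: Carboniferous 358.9–298.9; Stenian 1200–1000; Ectasian 1400–1200; Silurian 443.8–419.2; Calymmian 1600–1400; Statherian 1800–1600 (Ma).
Larger Ma is earlier, so the oldest is Statherian and the youngest is Carboniferous; youngest to oldest: Carboniferous, Silurian, Stenian, Ectasian, Calymmian, Statherian.
Oldest start 1800 minus youngest end 298.9 gives 1501.1 Myr overall.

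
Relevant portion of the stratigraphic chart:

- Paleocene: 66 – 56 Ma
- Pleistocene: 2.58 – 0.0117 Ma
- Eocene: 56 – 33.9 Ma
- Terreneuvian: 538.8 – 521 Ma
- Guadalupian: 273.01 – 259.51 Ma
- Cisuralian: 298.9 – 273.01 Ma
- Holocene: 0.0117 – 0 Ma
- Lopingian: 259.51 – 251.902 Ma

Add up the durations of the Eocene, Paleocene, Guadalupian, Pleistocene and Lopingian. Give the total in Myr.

55.7763 million years

Duration is start − end for each: (56 − 33.9) + (66 − 56) + (273.01 − 259.51) + (2.58 − 0.0117) + (259.51 − 251.902).
That is 22.1 + 10 + 13.5 + 2.5683 + 7.608, which totals 55.7763 million years.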